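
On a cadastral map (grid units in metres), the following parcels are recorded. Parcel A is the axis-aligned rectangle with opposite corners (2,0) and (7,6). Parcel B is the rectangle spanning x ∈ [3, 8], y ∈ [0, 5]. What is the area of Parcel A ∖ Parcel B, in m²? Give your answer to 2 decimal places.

|Parcel A∩Parcel B|: x∈[3,7], y∈[0,5] → 4·5 = 20.
|Parcel A| = 30.
|Parcel A ∖ Parcel B| = |Parcel A| − |Parcel A∩Parcel B| = 30 − 20 = 10.00.

10.00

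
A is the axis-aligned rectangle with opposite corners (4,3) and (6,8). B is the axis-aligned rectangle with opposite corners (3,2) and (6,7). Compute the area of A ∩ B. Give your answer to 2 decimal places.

8.00

|A∩B|: x∈[4,6], y∈[3,7] → 2·4 = 8.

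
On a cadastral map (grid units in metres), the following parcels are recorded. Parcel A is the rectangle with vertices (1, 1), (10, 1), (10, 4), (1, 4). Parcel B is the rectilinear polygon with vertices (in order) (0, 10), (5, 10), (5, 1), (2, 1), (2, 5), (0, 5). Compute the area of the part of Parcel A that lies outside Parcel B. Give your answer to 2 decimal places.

|Parcel A| = 27, |Parcel A∩Parcel B| = 9.
|Parcel A ∖ Parcel B| = |Parcel A| − |Parcel A∩Parcel B| = 27 − 9 = 18.00.

18.00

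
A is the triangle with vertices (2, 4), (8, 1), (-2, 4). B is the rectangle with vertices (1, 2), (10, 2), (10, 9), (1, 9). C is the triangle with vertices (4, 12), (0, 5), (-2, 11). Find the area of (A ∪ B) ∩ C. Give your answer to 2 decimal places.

1.45

The region (A ∪ B) ∩ C is the polygon with vertices (1,9), (2.286,9), (1,6.75).
By the shoelace formula its area is 1.45.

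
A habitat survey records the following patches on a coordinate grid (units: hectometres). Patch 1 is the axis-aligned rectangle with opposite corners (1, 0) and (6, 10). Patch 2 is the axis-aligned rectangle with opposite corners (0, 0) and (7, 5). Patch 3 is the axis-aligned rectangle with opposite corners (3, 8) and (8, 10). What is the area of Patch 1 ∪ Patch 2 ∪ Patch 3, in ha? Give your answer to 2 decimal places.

By inclusion–exclusion:
Individual areas: |Patch 1| = 50, |Patch 2| = 35, |Patch 3| = 10.
|Patch 1∩Patch 2|: x∈[1,6], y∈[0,5] → 5·5 = 25.
|Patch 1∩Patch 3|: x∈[3,6], y∈[8,10] → 3·2 = 6.
|Patch 2∩Patch 3| = 0 (no overlap).
|Patch 1∩Patch 2∩Patch 3| = 0.
|Patch 1 ∪ Patch 2 ∪ Patch 3| = 95 − 31 + 0 = 64.00.

64.00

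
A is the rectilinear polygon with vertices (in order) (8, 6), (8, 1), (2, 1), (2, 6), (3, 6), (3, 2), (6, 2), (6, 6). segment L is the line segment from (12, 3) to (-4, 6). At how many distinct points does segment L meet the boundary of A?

The segment meets the boundary at (3,4.688), (2,4.875), (6,4.125), (8,3.75).

4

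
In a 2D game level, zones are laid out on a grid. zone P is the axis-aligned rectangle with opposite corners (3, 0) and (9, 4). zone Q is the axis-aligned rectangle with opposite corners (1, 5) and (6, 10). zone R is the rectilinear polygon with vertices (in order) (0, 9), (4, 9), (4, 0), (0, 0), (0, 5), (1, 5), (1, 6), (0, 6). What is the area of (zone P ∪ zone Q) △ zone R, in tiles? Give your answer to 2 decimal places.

52.00

|zone P ∪ zone Q| = 49.
|(zone P ∪ zone Q) ∩ zone R| = 16.
|(zone P ∪ zone Q) △ zone R| = 49 + 35 − 32 = 52.00.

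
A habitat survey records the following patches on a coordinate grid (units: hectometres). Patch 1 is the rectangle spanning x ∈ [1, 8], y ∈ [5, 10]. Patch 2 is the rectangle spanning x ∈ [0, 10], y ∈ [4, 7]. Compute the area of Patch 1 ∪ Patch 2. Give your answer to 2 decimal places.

51.00

By inclusion–exclusion:
Individual areas: |Patch 1| = 35, |Patch 2| = 30.
|Patch 1∩Patch 2|: x∈[1,8], y∈[5,7] → 7·2 = 14.
|Patch 1 ∪ Patch 2| = 65 − 14 = 51.00.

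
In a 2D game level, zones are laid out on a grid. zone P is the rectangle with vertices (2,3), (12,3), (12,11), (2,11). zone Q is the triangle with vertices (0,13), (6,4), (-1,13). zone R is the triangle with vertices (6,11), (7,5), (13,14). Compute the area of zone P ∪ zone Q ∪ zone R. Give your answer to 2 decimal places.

90.29

By inclusion–exclusion:
Individual areas: |zone P| = 80, |zone Q| = 4.5, |zone R| = 22.5.
|zone P∩zone Q| = 1.7143.
|zone P∩zone R| = 15.
|zone Q∩zone R| = 0.
|zone P∩zone Q∩zone R| = 0.
|zone P ∪ zone Q ∪ zone R| = 107 − 16.7143 + 0 = 90.29.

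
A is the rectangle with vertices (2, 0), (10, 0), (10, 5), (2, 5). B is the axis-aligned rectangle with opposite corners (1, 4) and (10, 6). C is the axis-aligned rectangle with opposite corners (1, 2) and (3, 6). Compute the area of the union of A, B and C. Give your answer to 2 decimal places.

52.00

By inclusion–exclusion:
Individual areas: |A| = 40, |B| = 18, |C| = 8.
|A∩B|: x∈[2,10], y∈[4,5] → 8·1 = 8.
|A∩C|: x∈[2,3], y∈[2,5] → 1·3 = 3.
|B∩C|: x∈[1,3], y∈[4,6] → 2·2 = 4.
|A∩B∩C| = 1.
|A ∪ B ∪ C| = 66 − 15 + 1 = 52.00.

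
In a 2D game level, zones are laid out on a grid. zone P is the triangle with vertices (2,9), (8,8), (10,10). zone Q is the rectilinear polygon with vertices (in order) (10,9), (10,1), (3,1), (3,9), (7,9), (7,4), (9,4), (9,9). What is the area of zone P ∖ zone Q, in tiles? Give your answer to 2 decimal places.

5.00

|zone P| = 7, |zone P∩zone Q| = 2.
|zone P ∖ zone Q| = |zone P| − |zone P∩zone Q| = 7 − 2 = 5.00.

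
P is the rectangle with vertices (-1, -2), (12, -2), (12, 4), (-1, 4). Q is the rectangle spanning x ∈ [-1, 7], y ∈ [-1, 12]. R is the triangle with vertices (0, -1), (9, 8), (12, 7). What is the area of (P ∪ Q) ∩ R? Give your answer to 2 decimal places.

8.25

The region (P ∪ Q) ∩ R is the polygon with vertices (7,4), (7.5,4), (0,-1), (7,6).
By the shoelace formula its area is 8.25.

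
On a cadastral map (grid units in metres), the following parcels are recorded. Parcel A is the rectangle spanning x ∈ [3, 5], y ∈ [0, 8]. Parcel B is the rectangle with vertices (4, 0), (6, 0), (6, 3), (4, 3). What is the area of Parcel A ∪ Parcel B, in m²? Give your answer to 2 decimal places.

By inclusion–exclusion:
Individual areas: |Parcel A| = 16, |Parcel B| = 6.
|Parcel A∩Parcel B|: x∈[4,5], y∈[0,3] → 1·3 = 3.
|Parcel A ∪ Parcel B| = 22 − 3 = 19.00.

19.00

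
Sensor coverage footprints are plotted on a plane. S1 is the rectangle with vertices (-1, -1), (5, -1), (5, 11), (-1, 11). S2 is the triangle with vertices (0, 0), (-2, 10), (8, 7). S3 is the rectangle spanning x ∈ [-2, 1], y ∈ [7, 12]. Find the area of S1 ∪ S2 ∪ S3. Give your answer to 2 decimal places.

By inclusion–exclusion:
Individual areas: |S1| = 72, |S2| = 47, |S3| = 15.
|S1∩S2| = 39.3625.
|S1∩S3|: x∈[-1,1], y∈[7,11] → 2·4 = 8.
|S2∩S3| = 6.75.
|S1∩S2∩S3| = 4.8.
|S1 ∪ S2 ∪ S3| = 134 − 54.1125 + 4.8 = 84.69.

84.69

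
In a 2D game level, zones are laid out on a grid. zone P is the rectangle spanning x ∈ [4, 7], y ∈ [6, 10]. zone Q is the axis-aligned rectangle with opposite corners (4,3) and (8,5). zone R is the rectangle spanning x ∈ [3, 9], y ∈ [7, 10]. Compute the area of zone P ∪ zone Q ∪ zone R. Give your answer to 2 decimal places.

By inclusion–exclusion:
Individual areas: |zone P| = 12, |zone Q| = 8, |zone R| = 18.
|zone P∩zone Q| = 0 (no overlap).
|zone P∩zone R|: x∈[4,7], y∈[7,10] → 3·3 = 9.
|zone Q∩zone R| = 0 (no overlap).
|zone P∩zone Q∩zone R| = 0.
|zone P ∪ zone Q ∪ zone R| = 38 − 9 + 0 = 29.00.

29.00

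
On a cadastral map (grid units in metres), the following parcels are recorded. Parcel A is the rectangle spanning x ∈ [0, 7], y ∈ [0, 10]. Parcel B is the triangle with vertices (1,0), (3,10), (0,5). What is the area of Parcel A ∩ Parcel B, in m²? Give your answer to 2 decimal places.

10.00

The intersection is the polygon with vertices (1,0), (0,5), (3,10).
By the shoelace formula its area is 10.00.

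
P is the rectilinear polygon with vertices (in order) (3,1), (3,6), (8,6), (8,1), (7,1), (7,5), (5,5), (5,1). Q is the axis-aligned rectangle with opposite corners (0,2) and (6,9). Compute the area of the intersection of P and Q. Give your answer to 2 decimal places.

The intersection is the polygon with vertices (3,6), (6,6), (6,5), (5,5), (5,2), (3,2).
By the shoelace formula its area is 9.00.

9.00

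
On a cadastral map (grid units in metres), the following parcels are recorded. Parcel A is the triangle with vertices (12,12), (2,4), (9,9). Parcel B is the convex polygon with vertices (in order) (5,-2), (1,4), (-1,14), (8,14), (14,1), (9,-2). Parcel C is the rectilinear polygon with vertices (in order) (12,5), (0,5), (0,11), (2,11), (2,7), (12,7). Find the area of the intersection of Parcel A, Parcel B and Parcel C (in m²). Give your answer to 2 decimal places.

0.60

The intersection is the polygon with vertices (3.4,5), (3.25,5), (5.75,7), (6.2,7).
By the shoelace formula its area is 0.60.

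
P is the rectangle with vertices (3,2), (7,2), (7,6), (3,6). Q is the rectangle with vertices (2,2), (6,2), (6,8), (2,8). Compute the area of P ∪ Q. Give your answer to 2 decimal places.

28.00

By inclusion–exclusion:
Individual areas: |P| = 16, |Q| = 24.
|P∩Q|: x∈[3,6], y∈[2,6] → 3·4 = 12.
|P ∪ Q| = 40 − 12 = 28.00.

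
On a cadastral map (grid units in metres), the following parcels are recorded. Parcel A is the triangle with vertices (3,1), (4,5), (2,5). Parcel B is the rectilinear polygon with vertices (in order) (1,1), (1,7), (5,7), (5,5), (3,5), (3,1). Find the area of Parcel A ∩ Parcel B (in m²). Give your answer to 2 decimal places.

2.00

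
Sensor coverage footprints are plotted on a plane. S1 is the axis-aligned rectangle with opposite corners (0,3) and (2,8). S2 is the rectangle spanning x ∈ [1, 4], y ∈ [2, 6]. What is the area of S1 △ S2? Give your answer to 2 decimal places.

16.00

|S1∩S2|: x∈[1,2], y∈[3,6] → 1·3 = 3.
|S1 △ S2| = |S1| + |S2| − 2·|S1∩S2| = 10 + 12 − 6 = 16.00.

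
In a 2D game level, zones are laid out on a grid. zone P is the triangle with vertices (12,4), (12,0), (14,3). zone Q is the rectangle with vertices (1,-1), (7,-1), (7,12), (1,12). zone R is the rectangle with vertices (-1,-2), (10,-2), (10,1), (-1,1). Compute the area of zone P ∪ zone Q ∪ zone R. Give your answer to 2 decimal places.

103.00

By inclusion–exclusion:
Individual areas: |zone P| = 4, |zone Q| = 78, |zone R| = 33.
|zone P∩zone Q| = 0.
|zone P∩zone R| = 0.
|zone Q∩zone R|: x∈[1,7], y∈[-1,1] → 6·2 = 12.
|zone P∩zone Q∩zone R| = 0.
|zone P ∪ zone Q ∪ zone R| = 115 − 12 + 0 = 103.00.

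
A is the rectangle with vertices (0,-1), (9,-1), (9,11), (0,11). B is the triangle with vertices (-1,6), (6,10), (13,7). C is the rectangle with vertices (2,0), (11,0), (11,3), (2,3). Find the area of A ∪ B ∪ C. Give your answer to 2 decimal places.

By inclusion–exclusion:
Individual areas: |A| = 108, |B| = 24.5, |C| = 27.
|A∩B| = 20.25.
|A∩C|: x∈[2,9], y∈[0,3] → 7·3 = 21.
|B∩C| = 0.
|A∩B∩C| = 0.
|A ∪ B ∪ C| = 159.5 − 41.25 + 0 = 118.25.

118.25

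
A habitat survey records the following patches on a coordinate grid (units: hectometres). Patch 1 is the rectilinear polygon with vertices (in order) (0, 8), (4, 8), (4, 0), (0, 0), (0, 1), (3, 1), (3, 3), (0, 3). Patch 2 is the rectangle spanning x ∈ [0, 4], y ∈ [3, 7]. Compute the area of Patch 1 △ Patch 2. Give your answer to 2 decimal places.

10.00

|Patch 1| = 26, |Patch 2| = 16, |Patch 1∩Patch 2| = 16.
|Patch 1 △ Patch 2| = |Patch 1| + |Patch 2| − 2·|Patch 1∩Patch 2| = 26 + 16 − 32 = 10.00.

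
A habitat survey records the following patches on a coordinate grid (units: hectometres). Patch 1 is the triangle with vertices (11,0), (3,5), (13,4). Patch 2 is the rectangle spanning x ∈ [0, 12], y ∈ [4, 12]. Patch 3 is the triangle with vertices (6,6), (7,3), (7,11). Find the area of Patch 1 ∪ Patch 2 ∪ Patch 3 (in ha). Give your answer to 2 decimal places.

112.85

By inclusion–exclusion:
Individual areas: |Patch 1| = 21, |Patch 2| = 96, |Patch 3| = 4.
|Patch 1∩Patch 2| = 4.15.
|Patch 1∩Patch 3| = 0.4414.
|Patch 2∩Patch 3| = 3.8333.
|Patch 1∩Patch 2∩Patch 3| = 0.2747.
|Patch 1 ∪ Patch 2 ∪ Patch 3| = 121 − 8.4247 + 0.2747 = 112.85.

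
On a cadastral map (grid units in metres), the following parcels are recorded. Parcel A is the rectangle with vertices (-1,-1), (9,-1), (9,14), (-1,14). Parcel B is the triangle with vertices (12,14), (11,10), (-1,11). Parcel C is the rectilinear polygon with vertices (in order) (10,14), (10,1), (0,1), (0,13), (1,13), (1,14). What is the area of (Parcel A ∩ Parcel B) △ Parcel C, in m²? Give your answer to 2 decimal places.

|Parcel A ∩ Parcel B| = 15.7051.
|(Parcel A ∩ Parcel B) ∩ Parcel C| = 15.5481.
|(Parcel A ∩ Parcel B) △ Parcel C| = 15.7051 + 129 − 31.0962 = 113.61.

113.61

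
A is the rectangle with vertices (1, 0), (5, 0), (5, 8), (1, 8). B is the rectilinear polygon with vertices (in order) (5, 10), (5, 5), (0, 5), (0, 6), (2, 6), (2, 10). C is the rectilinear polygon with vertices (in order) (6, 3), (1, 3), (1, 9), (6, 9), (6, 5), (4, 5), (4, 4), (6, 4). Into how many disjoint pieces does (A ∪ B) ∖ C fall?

4

(A ∪ B) ∖ C splits into 4 disjoint pieces (area 12, area 1, area 3, area 1).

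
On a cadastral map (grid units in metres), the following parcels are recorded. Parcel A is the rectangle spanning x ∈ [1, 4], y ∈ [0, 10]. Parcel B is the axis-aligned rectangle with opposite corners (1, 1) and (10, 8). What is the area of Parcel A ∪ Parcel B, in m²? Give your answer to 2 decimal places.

72.00

By inclusion–exclusion:
Individual areas: |Parcel A| = 30, |Parcel B| = 63.
|Parcel A∩Parcel B|: x∈[1,4], y∈[1,8] → 3·7 = 21.
|Parcel A ∪ Parcel B| = 93 − 21 = 72.00.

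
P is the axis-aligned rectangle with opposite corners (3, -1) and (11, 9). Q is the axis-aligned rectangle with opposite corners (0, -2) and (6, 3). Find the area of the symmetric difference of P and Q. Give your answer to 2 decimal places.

|P∩Q|: x∈[3,6], y∈[-1,3] → 3·4 = 12.
|P △ Q| = |P| + |Q| − 2·|P∩Q| = 80 + 30 − 24 = 86.00.

86.00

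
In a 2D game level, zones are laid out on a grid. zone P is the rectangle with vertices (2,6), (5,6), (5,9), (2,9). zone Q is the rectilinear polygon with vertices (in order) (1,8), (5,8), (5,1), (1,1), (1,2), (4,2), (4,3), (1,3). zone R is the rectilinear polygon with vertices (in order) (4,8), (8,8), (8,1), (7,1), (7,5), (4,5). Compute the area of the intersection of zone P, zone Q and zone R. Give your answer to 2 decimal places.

2.00

The intersection is the polygon with vertices (4,6), (4,8), (5,8), (5,6).
By the shoelace formula its area is 2.00.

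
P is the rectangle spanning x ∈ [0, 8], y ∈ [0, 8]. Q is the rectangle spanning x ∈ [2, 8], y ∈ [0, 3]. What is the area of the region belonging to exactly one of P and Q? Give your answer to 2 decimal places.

46.00

|P∩Q|: x∈[2,8], y∈[0,3] → 6·3 = 18.
|P △ Q| = |P| + |Q| − 2·|P∩Q| = 64 + 18 − 36 = 46.00.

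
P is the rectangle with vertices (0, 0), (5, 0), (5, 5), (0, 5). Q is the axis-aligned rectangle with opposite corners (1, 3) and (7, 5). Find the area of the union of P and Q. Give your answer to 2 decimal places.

29.00

By inclusion–exclusion:
Individual areas: |P| = 25, |Q| = 12.
|P∩Q|: x∈[1,5], y∈[3,5] → 4·2 = 8.
|P ∪ Q| = 37 − 8 = 29.00.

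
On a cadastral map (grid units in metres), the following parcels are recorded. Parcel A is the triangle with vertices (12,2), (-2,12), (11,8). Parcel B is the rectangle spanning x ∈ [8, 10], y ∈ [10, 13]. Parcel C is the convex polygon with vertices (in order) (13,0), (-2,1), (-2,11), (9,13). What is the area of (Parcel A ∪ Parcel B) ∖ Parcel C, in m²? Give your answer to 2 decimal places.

2.96

|Parcel A ∪ Parcel B| = 43.
|(Parcel A ∪ Parcel B) ∩ Parcel C| = 40.0388.
|(Parcel A ∪ Parcel B) ∖ Parcel C| = 43 − 40.0388 = 2.96.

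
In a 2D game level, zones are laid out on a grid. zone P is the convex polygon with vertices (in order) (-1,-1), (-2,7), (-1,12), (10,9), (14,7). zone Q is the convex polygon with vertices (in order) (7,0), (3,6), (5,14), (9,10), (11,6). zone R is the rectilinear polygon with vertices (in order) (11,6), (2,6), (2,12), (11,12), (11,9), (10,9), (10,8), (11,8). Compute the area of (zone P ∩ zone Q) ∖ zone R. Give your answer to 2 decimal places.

15.86

|zone P ∩ zone Q| = 41.4286.
|(zone P ∩ zone Q) ∩ zone R| = 25.5722.
|(zone P ∩ zone Q) ∖ zone R| = 41.4286 − 25.5722 = 15.86.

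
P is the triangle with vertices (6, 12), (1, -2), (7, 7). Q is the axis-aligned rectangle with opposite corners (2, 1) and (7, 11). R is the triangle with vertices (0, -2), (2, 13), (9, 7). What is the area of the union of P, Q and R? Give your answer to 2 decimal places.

70.55

By inclusion–exclusion:
Individual areas: |P| = 19.5, |Q| = 50, |R| = 58.5.
|P∩Q| = 17.8286.
|P∩R| = 17.2596.
|Q∩R| = 38.9524.
|P∩Q∩R| = 16.589.
|P ∪ Q ∪ R| = 128 − 74.0405 + 16.589 = 70.55.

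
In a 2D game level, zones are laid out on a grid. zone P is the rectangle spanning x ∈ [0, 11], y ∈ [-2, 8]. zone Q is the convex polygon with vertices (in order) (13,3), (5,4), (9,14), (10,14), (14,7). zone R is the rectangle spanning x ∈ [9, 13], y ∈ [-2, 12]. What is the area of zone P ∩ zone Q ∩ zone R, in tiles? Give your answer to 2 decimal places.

9.25

The intersection is the polygon with vertices (11,3.25), (9,3.5), (9,8), (11,8).
By the shoelace formula its area is 9.25.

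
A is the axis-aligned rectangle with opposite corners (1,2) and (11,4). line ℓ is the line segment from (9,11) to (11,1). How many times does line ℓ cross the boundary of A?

2

The segment meets the boundary at (10.8,2), (10.4,4).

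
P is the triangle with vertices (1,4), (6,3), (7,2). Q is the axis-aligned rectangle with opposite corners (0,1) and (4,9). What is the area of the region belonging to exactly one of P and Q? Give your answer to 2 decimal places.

|P| = 2, |Q| = 32, |P∩Q| = 0.6.
|P △ Q| = |P| + |Q| − 2·|P∩Q| = 2 + 32 − 1.2 = 32.80.

32.80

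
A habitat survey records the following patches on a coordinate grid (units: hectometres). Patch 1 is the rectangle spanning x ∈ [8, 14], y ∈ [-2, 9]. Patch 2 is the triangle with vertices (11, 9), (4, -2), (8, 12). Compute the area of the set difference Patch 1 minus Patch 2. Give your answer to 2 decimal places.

58.93

|Patch 1| = 66, |Patch 1∩Patch 2| = 7.0714.
|Patch 1 ∖ Patch 2| = |Patch 1| − |Patch 1∩Patch 2| = 66 − 7.0714 = 58.93.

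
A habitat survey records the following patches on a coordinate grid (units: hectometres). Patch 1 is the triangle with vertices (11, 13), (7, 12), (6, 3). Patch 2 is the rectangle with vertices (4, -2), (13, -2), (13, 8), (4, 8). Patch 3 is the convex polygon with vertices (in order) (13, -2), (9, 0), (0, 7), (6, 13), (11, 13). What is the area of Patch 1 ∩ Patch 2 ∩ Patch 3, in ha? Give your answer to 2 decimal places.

4.86

The intersection is the polygon with vertices (6.556,8), (8.5,8), (6,3).
By the shoelace formula its area is 4.86.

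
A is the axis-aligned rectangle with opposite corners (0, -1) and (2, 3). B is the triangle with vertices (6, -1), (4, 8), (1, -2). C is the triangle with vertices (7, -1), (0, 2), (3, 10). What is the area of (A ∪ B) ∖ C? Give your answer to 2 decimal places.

13.01

|A ∪ B| = 30.6833.
|(A ∪ B) ∩ C| = 17.6757.
|(A ∪ B) ∖ C| = 30.6833 − 17.6757 = 13.01.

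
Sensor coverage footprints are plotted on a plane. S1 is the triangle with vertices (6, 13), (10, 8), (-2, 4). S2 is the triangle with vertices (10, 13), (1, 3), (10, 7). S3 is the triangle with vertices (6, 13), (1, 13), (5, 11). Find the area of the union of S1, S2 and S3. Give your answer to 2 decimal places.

58.55

By inclusion–exclusion:
Individual areas: |S1| = 38, |S2| = 27, |S3| = 5.
|S1∩S2| = 10.7773.
|S1∩S3| = 0.6731.
|S2∩S3| = 0.
|S1∩S2∩S3| = 0.
|S1 ∪ S2 ∪ S3| = 70 − 11.4504 + 0 = 58.55.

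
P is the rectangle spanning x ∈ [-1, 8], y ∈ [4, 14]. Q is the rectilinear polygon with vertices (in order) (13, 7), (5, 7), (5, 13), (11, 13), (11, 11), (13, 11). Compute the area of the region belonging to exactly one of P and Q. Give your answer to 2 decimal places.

98.00

|P| = 90, |Q| = 44, |P∩Q| = 18.
|P △ Q| = |P| + |Q| − 2·|P∩Q| = 90 + 44 − 36 = 98.00.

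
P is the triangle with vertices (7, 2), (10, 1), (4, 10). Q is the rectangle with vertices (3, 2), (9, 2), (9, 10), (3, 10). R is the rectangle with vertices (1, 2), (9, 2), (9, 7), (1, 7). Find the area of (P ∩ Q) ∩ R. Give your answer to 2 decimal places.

7.94

The region (P ∩ Q) ∩ R is the polygon with vertices (9,2), (7,2), (5.125,7), (6,7), (9,2.5).
By the shoelace formula its area is 7.94.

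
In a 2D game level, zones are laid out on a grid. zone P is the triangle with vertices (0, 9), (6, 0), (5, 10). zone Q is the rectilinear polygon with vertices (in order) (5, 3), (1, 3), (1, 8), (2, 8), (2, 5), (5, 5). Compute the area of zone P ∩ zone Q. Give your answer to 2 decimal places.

4.58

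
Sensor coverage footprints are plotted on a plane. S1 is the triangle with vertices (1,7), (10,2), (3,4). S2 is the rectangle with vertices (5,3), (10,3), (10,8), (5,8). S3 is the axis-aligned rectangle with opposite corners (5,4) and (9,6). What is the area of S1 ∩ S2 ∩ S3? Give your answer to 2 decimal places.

0.54

The intersection is the polygon with vertices (5,4.778), (6.4,4), (5,4).
By the shoelace formula its area is 0.54.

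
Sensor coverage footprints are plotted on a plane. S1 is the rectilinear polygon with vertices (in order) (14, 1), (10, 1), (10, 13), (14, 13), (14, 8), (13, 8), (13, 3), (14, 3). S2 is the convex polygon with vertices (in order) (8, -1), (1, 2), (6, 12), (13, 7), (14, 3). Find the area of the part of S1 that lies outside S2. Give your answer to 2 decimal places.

|S1| = 43, |S1∩S2| = 20.2143.
|S1 ∖ S2| = |S1| − |S1∩S2| = 43 − 20.2143 = 22.79.

22.79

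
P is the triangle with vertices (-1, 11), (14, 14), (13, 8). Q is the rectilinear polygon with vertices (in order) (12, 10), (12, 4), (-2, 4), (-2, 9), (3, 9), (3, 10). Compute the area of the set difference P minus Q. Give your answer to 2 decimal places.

|P| = 43.5, |P∩Q| = 7.4405.
|P ∖ Q| = |P| − |P∩Q| = 43.5 − 7.4405 = 36.06.

36.06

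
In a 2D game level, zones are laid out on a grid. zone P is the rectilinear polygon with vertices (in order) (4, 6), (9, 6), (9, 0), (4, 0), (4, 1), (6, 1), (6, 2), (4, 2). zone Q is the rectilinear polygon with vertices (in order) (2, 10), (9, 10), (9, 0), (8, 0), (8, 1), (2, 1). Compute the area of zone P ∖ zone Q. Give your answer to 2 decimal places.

4.00

|zone P| = 28, |zone P∩zone Q| = 24.
|zone P ∖ zone Q| = |zone P| − |zone P∩zone Q| = 28 − 24 = 4.00.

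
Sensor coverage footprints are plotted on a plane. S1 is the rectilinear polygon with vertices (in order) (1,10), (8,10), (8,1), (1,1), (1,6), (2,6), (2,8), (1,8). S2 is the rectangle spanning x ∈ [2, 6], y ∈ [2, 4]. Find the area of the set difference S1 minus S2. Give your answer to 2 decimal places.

53.00

|S1| = 61, |S1∩S2| = 8.
|S1 ∖ S2| = |S1| − |S1∩S2| = 61 − 8 = 53.00.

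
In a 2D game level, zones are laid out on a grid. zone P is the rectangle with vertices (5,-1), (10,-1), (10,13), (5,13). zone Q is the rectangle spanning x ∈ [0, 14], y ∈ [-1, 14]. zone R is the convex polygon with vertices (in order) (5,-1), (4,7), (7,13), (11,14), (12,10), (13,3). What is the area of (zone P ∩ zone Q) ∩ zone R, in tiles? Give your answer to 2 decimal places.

The region (zone P ∩ zone Q) ∩ zone R is the polygon with vertices (10,13), (10,1.5), (5,-1), (5,9), (7,13).
By the shoelace formula its area is 59.75.

59.75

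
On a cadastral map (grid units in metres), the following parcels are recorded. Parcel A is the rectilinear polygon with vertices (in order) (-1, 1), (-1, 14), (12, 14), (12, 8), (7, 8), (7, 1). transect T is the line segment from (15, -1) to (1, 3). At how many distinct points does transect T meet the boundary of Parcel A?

The segment meets the boundary at (7,1.286).

1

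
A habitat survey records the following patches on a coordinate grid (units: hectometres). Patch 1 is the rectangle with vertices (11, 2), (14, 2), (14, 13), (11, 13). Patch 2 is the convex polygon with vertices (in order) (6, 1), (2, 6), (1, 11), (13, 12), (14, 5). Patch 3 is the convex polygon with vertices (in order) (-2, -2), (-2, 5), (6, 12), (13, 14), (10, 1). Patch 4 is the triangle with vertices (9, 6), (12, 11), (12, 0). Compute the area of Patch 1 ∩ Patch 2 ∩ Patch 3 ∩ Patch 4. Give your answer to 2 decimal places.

2.67

The intersection is the polygon with vertices (11,5.333), (11,9.333), (12,11), (12,9.667).
By the shoelace formula its area is 2.67.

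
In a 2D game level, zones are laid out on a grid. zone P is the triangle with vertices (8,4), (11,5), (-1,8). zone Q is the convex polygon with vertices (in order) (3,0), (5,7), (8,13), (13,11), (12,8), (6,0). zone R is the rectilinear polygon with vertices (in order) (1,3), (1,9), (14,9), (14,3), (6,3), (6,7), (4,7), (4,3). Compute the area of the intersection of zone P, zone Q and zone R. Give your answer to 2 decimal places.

The intersection is the polygon with vertices (6,4.889), (6,6.25), (9.947,5.263), (9.333,4.444), (8,4).
By the shoelace formula its area is 5.22.

5.22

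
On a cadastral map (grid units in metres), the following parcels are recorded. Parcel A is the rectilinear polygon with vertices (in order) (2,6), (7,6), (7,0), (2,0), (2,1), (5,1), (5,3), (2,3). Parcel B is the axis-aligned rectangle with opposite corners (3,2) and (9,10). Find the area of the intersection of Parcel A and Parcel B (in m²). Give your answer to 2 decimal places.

The intersection is the polygon with vertices (7,6), (7,2), (5,2), (5,3), (3,3), (3,6).
By the shoelace formula its area is 14.00.

14.00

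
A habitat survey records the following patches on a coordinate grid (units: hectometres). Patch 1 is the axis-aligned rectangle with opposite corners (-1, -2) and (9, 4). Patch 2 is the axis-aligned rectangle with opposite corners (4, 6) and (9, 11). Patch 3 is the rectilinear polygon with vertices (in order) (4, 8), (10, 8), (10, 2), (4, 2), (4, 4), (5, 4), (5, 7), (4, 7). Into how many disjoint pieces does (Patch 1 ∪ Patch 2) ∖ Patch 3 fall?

(Patch 1 ∪ Patch 2) ∖ Patch 3 splits into 3 disjoint pieces (area 50, area 15, area 1).

3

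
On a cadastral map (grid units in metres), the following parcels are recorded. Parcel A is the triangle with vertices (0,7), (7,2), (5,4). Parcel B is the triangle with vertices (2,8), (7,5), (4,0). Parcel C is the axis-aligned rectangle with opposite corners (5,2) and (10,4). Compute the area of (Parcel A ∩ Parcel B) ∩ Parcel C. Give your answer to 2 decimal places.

The region (Parcel A ∩ Parcel B) ∩ Parcel C is the polygon with vertices (5.875,3.125), (5.74,2.9), (5,3.429), (5,4).
By the shoelace formula its area is 0.37.

0.37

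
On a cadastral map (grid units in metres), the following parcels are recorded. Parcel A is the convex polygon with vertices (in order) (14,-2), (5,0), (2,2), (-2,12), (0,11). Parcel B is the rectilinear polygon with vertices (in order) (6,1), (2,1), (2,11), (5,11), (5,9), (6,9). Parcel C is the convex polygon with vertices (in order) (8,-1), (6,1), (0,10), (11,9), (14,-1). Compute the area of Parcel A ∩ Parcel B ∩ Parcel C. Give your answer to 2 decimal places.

13.14

The intersection is the polygon with vertices (2,9.143), (6,5.429), (6,1), (2,7).
By the shoelace formula its area is 13.14.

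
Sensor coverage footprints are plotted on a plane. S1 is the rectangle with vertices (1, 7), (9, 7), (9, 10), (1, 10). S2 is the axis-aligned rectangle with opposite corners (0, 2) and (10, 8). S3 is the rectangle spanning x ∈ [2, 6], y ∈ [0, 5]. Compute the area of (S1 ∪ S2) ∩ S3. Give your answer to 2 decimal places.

The region (S1 ∪ S2) ∩ S3 is the polygon with vertices (2,2), (2,5), (6,5), (6,2).
By the shoelace formula its area is 12.00.

12.00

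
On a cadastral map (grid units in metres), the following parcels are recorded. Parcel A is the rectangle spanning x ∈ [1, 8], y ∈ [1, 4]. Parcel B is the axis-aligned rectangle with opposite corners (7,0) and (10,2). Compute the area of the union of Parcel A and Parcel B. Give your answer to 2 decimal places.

By inclusion–exclusion:
Individual areas: |Parcel A| = 21, |Parcel B| = 6.
|Parcel A∩Parcel B|: x∈[7,8], y∈[1,2] → 1·1 = 1.
|Parcel A ∪ Parcel B| = 27 − 1 = 26.00.

26.00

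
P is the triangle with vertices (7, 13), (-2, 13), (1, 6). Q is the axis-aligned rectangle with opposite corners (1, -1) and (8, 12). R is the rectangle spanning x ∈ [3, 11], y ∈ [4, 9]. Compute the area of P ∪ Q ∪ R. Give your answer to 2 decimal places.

122.07

By inclusion–exclusion:
Individual areas: |P| = 31.5, |Q| = 91, |R| = 40.
|P∩Q| = 15.4286.
|P∩R| = 0.1905.
|Q∩R|: x∈[3,8], y∈[4,9] → 5·5 = 25.
|P∩Q∩R| = 0.1905.
|P ∪ Q ∪ R| = 162.5 − 40.619 + 0.1905 = 122.07.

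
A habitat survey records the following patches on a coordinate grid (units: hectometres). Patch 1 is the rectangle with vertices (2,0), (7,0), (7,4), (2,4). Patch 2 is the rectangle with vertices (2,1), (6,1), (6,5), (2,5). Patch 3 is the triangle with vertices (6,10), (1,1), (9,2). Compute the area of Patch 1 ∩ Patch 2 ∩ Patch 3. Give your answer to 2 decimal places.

The intersection is the polygon with vertices (6,1.625), (2,1.125), (2,2.8), (2.667,4), (6,4).
By the shoelace formula its area is 10.10.

10.10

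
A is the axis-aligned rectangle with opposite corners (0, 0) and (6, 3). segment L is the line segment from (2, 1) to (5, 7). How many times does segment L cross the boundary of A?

1

The segment meets the boundary at (3,3).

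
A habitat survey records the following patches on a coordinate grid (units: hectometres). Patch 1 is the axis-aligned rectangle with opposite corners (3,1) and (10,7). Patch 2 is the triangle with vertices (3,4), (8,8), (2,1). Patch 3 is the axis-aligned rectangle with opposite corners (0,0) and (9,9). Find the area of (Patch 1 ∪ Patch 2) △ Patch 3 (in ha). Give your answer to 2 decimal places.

|Patch 1 ∪ Patch 2| = 43.1131.
|(Patch 1 ∪ Patch 2) ∩ Patch 3| = 37.1131.
|(Patch 1 ∪ Patch 2) △ Patch 3| = 43.1131 + 81 − 74.2262 = 49.89.

49.89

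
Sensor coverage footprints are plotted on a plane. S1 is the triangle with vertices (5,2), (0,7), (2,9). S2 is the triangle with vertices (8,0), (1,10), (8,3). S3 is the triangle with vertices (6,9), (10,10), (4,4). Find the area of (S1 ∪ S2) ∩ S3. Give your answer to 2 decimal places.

0.74

|S1 ∪ S2| = 20.3607.
|(S1 ∪ S2) ∩ S3| = 0.74.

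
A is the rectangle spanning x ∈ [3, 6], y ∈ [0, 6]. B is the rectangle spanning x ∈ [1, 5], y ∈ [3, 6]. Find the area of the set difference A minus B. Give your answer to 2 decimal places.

12.00

|A∩B|: x∈[3,5], y∈[3,6] → 2·3 = 6.
|A| = 18.
|A ∖ B| = |A| − |A∩B| = 18 − 6 = 12.00.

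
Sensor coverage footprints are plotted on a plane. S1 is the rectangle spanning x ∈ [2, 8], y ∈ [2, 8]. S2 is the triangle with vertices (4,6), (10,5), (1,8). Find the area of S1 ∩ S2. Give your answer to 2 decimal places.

The intersection is the polygon with vertices (8,5.333), (4,6), (2,7.333), (2,7.667), (8,5.667).
By the shoelace formula its area is 4.00.

4.00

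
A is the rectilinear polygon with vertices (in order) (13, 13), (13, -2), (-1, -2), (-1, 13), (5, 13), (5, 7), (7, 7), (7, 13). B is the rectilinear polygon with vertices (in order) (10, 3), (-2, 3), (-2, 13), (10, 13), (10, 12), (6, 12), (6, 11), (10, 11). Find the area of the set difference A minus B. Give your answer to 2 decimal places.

103.00

|A| = 198, |A∩B| = 95.
|A ∖ B| = |A| − |A∩B| = 198 − 95 = 103.00.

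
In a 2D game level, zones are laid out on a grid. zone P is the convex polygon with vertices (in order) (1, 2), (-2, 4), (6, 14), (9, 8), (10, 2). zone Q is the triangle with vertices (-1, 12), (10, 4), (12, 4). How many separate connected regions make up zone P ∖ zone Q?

2

zone P ∖ zone Q splits into 2 disjoint pieces (area 53.7241, area 23.7876).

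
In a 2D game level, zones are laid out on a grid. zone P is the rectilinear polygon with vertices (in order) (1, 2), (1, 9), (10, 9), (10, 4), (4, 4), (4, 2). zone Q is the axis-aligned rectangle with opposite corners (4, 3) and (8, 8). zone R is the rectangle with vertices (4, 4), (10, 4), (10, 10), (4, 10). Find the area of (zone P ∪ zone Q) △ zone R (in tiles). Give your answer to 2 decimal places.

|zone P ∪ zone Q| = 55.
|(zone P ∪ zone Q) ∩ zone R| = 30.
|(zone P ∪ zone Q) △ zone R| = 55 + 36 − 60 = 31.00.

31.00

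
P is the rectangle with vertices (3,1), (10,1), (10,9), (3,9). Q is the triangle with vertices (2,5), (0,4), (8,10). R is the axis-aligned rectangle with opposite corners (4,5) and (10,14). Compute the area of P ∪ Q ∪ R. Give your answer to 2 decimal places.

86.96

By inclusion–exclusion:
Individual areas: |P| = 56, |Q| = 2, |R| = 54.
|P∩Q| = 0.975.
|P∩R|: x∈[4,10], y∈[5,9] → 6·4 = 24.
|Q∩R| = 0.6667.
|P∩Q∩R| = 0.6.
|P ∪ Q ∪ R| = 112 − 25.6417 + 0.6 = 86.96.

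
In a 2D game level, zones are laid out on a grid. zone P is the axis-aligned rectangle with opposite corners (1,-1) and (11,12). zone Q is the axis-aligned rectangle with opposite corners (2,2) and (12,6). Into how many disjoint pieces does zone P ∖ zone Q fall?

1

zone P ∖ zone Q is a single connected region.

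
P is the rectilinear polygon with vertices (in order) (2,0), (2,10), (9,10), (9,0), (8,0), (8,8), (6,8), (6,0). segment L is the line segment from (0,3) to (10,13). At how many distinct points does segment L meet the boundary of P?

The segment meets the boundary at (7,10), (2,5).

2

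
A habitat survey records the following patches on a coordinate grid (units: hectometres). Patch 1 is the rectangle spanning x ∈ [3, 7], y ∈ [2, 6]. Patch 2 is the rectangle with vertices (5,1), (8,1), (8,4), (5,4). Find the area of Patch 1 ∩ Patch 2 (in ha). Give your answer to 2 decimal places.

|Patch 1∩Patch 2|: x∈[5,7], y∈[2,4] → 2·2 = 4.

4.00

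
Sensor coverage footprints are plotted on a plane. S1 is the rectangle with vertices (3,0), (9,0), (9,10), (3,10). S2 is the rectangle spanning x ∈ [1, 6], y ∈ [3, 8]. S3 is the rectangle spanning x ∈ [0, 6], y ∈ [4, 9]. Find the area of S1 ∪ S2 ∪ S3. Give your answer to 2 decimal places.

77.00

By inclusion–exclusion:
Individual areas: |S1| = 60, |S2| = 25, |S3| = 30.
|S1∩S2|: x∈[3,6], y∈[3,8] → 3·5 = 15.
|S1∩S3|: x∈[3,6], y∈[4,9] → 3·5 = 15.
|S2∩S3|: x∈[1,6], y∈[4,8] → 5·4 = 20.
|S1∩S2∩S3| = 12.
|S1 ∪ S2 ∪ S3| = 115 − 50 + 12 = 77.00.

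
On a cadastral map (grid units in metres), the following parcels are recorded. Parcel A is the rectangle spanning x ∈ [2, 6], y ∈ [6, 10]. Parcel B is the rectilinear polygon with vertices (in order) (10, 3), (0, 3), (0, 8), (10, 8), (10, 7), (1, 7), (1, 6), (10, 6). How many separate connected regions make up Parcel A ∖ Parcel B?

Parcel A ∖ Parcel B splits into 2 disjoint pieces (area 4, area 8).

2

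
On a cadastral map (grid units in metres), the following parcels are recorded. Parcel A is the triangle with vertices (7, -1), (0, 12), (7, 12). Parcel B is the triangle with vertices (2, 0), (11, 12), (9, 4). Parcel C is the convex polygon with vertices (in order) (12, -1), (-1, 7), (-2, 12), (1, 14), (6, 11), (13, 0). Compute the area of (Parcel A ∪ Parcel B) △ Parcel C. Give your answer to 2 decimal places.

|Parcel A ∪ Parcel B| = 63.3516.
|(Parcel A ∪ Parcel B) ∩ Parcel C| = 47.0818.
|(Parcel A ∪ Parcel B) △ Parcel C| = 63.3516 + 92 − 94.1636 = 61.19.

61.19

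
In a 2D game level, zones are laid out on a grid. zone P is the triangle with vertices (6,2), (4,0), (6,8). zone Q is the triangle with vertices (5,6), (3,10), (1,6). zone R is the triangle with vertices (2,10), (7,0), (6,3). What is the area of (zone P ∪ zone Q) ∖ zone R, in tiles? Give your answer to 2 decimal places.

|zone P ∪ zone Q| = 14.
|(zone P ∪ zone Q) ∩ zone R| = 1.3642.
|(zone P ∪ zone Q) ∖ zone R| = 14 − 1.3642 = 12.64.

12.64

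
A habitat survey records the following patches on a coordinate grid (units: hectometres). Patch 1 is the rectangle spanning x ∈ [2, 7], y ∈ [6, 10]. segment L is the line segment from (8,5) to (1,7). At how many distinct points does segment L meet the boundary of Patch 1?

The segment meets the boundary at (2,6.714), (4.5,6).

2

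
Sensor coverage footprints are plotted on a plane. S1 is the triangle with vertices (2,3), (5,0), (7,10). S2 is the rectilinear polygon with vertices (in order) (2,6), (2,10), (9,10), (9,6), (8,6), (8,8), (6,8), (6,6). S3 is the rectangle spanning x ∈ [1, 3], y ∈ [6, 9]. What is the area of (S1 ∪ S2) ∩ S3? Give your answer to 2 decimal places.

3.00

The region (S1 ∪ S2) ∩ S3 is the polygon with vertices (2,6), (2,9), (3,9), (3,6).
By the shoelace formula its area is 3.00.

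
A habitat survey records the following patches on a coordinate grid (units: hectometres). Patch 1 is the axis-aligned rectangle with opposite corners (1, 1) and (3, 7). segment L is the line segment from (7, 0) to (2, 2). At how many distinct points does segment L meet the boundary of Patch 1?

1

The segment meets the boundary at (3,1.6).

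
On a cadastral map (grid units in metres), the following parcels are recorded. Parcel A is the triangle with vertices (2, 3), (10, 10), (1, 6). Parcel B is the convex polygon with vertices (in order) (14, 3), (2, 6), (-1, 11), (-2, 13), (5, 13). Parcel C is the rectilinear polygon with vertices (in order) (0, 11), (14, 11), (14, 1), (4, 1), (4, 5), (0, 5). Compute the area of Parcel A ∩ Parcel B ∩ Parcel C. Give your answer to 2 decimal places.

9.37

The intersection is the polygon with vertices (2,6), (1.79,6.351), (8.357,9.27), (8.713,8.874), (4.667,5.333).
By the shoelace formula its area is 9.37.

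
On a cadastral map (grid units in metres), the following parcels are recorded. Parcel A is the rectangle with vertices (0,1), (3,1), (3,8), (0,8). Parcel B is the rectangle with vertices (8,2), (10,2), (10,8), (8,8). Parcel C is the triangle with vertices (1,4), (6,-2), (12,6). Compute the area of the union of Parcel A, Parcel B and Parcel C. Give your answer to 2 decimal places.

61.99

By inclusion–exclusion:
Individual areas: |Parcel A| = 21, |Parcel B| = 12, |Parcel C| = 38.
|Parcel A∩Parcel B| = 0 (no overlap).
|Parcel A∩Parcel C| = 2.7636.
|Parcel B∩Parcel C| = 6.2424.
|Parcel A∩Parcel B∩Parcel C| = 0.
|Parcel A ∪ Parcel B ∪ Parcel C| = 71 − 9.0061 + 0 = 61.99.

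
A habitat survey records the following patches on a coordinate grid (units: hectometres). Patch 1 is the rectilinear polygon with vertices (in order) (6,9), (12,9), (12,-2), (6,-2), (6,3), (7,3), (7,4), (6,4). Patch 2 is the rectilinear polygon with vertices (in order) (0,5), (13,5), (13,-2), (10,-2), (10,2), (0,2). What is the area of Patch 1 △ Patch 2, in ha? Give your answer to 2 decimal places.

66.00

|Patch 1| = 65, |Patch 2| = 51, |Patch 1∩Patch 2| = 25.
|Patch 1 △ Patch 2| = |Patch 1| + |Patch 2| − 2·|Patch 1∩Patch 2| = 65 + 51 − 50 = 66.00.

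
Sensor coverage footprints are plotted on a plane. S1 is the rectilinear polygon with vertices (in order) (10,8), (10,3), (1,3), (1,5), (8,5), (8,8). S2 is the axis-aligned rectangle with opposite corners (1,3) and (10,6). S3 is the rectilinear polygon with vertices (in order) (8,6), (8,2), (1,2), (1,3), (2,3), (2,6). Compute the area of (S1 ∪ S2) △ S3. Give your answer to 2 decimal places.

|S1 ∪ S2| = 31.
|(S1 ∪ S2) ∩ S3| = 18.
|(S1 ∪ S2) △ S3| = 31 + 25 − 36 = 20.00.

20.00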